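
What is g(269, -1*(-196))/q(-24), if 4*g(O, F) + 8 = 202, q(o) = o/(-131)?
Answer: 12707/48 ≈ 264.73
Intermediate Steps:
q(o) = -o/131 (q(o) = o*(-1/131) = -o/131)
g(O, F) = 97/2 (g(O, F) = -2 + (¼)*202 = -2 + 101/2 = 97/2)
g(269, -1*(-196))/q(-24) = 97/(2*((-1/131*(-24)))) = 97/(2*(24/131)) = (97/2)*(131/24) = 12707/48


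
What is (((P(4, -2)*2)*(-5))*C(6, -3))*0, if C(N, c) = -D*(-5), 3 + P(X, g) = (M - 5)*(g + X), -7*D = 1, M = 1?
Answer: 0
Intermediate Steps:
D = -⅐ (D = -⅐*1 = -⅐ ≈ -0.14286)
P(X, g) = -3 - 4*X - 4*g (P(X, g) = -3 + (1 - 5)*(g + X) = -3 - 4*(X + g) = -3 + (-4*X - 4*g) = -3 - 4*X - 4*g)
C(N, c) = -5/7 (C(N, c) = -1*(-⅐)*(-5) = (⅐)*(-5) = -5/7)
(((P(4, -2)*2)*(-5))*C(6, -3))*0 = ((((-3 - 4*4 - 4*(-2))*2)*(-5))*(-5/7))*0 = ((((-3 - 16 + 8)*2)*(-5))*(-5/7))*0 = ((-11*2*(-5))*(-5/7))*0 = (-22*(-5)*(-5/7))*0 = (110*(-5/7))*0 = -550/7*0 = 0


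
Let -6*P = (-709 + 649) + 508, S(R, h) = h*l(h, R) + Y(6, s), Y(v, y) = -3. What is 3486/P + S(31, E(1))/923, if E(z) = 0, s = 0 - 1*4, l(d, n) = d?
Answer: -689529/14768 ≈ -46.691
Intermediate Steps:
s = -4 (s = 0 - 4 = -4)
S(R, h) = -3 + h² (S(R, h) = h*h - 3 = h² - 3 = -3 + h²)
P = -224/3 (P = -((-709 + 649) + 508)/6 = -(-60 + 508)/6 = -⅙*448 = -224/3 ≈ -74.667)
3486/P + S(31, E(1))/923 = 3486/(-224/3) + (-3 + 0²)/923 = 3486*(-3/224) + (-3 + 0)*(1/923) = -747/16 - 3*1/923 = -747/16 - 3/923 = -689529/14768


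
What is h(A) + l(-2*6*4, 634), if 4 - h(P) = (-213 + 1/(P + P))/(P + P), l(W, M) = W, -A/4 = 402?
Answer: -455761873/10342656 ≈ -44.066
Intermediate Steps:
A = -1608 (A = -4*402 = -1608)
h(P) = 4 - (-213 + 1/(2*P))/(2*P) (h(P) = 4 - (-213 + 1/(P + P))/(P + P) = 4 - (-213 + 1/(2*P))/(2*P))
h(A) + l(-2*6*4, 634) = (4 - 1/4/(-1608)**2 + (213/2)/(-1608)) - 2*6*4 = (4 - 1/4*1/2585664 + (213/2)*(-1/1608)) - 12*4 = (4 - 1/10342656 - 71/1072) - 48 = 40685615/10342656 - 48 = -455761873/10342656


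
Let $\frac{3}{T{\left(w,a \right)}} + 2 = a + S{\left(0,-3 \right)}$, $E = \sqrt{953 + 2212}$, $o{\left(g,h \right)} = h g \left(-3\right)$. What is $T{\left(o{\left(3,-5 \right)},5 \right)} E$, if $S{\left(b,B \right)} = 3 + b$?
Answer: $\frac{\sqrt{3165}}{2} \approx 28.129$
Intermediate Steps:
$o{\left(g,h \right)} = - 3 g h$ ($o{\left(g,h \right)} = g h \left(-3\right) = - 3 g h$)
$E = \sqrt{3165} \approx 56.258$
$T{\left(w,a \right)} = \frac{3}{1 + a}$ ($T{\left(w,a \right)} = \frac{3}{-2 + \left(a + \left(3 + 0\right)\right)} = \frac{3}{-2 + \left(a + 3\right)} = \frac{3}{-2 + \left(3 + a\right)} = \frac{3}{1 + a}$)
$T{\left(o{\left(3,-5 \right)},5 \right)} E = \frac{3}{1 + 5} \sqrt{3165} = \frac{3}{6} \sqrt{3165} = 3 \cdot \frac{1}{6} \sqrt{3165} = \frac{\sqrt{3165}}{2}$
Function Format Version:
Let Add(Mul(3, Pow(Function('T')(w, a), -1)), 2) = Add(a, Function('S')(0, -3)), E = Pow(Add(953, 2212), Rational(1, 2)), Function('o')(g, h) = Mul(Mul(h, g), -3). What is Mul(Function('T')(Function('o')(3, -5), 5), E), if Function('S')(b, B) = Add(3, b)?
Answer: Mul(Rational(1, 2), Pow(3165, Rational(1, 2))) ≈ 28.129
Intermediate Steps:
Function('o')(g, h) = Mul(-3, g, h) (Function('o')(g, h) = Mul(Mul(g, h), -3) = Mul(-3, g, h))
E = Pow(3165, Rational(1, 2)) ≈ 56.258
Function('T')(w, a) = Mul(3, Pow(Add(1, a), -1)) (Function('T')(w, a) = Mul(3, Pow(Add(-2, Add(a, Add(3, 0))), -1)) = Mul(3, Pow(Add(-2, Add(a, 3)), -1)) = Mul(3, Pow(Add(-2, Add(3, a)), -1)) = Mul(3, Pow(Add(1, a), -1)))
Mul(Function('T')(Function('o')(3, -5), 5), E) = Mul(Mul(3, Pow(Add(1, 5), -1)), Pow(3165, Rational(1, 2))) = Mul(Mul(3, Pow(6, -1)), Pow(3165, Rational(1, 2))) = Mul(Mul(3, Rational(1, 6)), Pow(3165, Rational(1, 2))) = Mul(Rational(1, 2), Pow(3165, Rational(1, 2)))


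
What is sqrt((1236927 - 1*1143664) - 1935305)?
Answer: I*sqrt(1842042) ≈ 1357.2*I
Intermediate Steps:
sqrt((1236927 - 1*1143664) - 1935305) = sqrt((1236927 - 1143664) - 1935305) = sqrt(93263 - 1935305) = sqrt(-1842042) = I*sqrt(1842042)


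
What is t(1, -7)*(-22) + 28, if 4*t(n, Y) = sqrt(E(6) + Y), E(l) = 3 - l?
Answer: 28 - 11*I*sqrt(10)/2 ≈ 28.0 - 17.393*I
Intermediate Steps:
t(n, Y) = sqrt(-3 + Y)/4 (t(n, Y) = sqrt((3 - 1*6) + Y)/4 = sqrt((3 - 6) + Y)/4 = sqrt(-3 + Y)/4)
t(1, -7)*(-22) + 28 = (sqrt(-3 - 7)/4)*(-22) + 28 = (sqrt(-10)/4)*(-22) + 28 = ((I*sqrt(10))/4)*(-22) + 28 = (I*sqrt(10)/4)*(-22) + 28 = -11*I*sqrt(10)/2 + 28 = 28 - 11*I*sqrt(10)/2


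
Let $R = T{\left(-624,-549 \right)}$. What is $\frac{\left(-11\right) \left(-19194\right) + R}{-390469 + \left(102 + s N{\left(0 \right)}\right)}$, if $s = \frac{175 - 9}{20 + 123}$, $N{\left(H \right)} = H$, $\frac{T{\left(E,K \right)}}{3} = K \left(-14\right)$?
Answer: $- \frac{234192}{390367} \approx -0.59993$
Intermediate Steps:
$T{\left(E,K \right)} = - 42 K$ ($T{\left(E,K \right)} = 3 K \left(-14\right) = 3 \left(- 14 K\right) = - 42 K$)
$R = 23058$ ($R = \left(-42\right) \left(-549\right) = 23058$)
$s = \frac{166}{143} \approx 1.1608$
$\frac{\left(-11\right) \left(-19194\right) + R}{-390469 + \left(102 + s N{\left(0 \right)}\right)} = \frac{\left(-11\right) \left(-19194\right) + 23058}{-390469 + \left(102 + \frac{166}{143} \cdot 0\right)} = \frac{211134 + 23058}{-390469 + \left(102 + 0\right)} = \frac{234192}{-390469 + 102} = \frac{234192}{-390367} = 234192 \left(- \frac{1}{390367}\right) = - \frac{234192}{390367}$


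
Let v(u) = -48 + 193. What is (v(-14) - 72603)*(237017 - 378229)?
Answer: 10231939096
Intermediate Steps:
v(u) = 145
(v(-14) - 72603)*(237017 - 378229) = (145 - 72603)*(237017 - 378229) = -72458*(-141212) = 10231939096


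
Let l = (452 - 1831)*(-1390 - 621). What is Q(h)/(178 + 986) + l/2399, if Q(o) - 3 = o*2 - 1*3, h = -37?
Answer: 1613895595/1396218 ≈ 1155.9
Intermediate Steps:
l = 2773169 (l = -1379*(-2011) = 2773169)
Q(o) = 2*o (Q(o) = 3 + (o*2 - 1*3) = 3 + (2*o - 3) = 3 + (-3 + 2*o) = 2*o)
Q(h)/(178 + 986) + l/2399 = (2*(-37))/(178 + 986) + 2773169/2399 = -74/1164 + 2773169*(1/2399) = -74*1/1164 + 2773169/2399 = -37/582 + 2773169/2399 = 1613895595/1396218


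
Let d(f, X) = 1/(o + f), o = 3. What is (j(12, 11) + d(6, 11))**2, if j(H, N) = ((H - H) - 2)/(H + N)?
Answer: 25/42849 ≈ 0.00058344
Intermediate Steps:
j(H, N) = -2/(H + N) (j(H, N) = (0 - 2)/(H + N) = -2/(H + N))
d(f, X) = 1/(3 + f)
(j(12, 11) + d(6, 11))**2 = (-2/(12 + 11) + 1/(3 + 6))**2 = (-2/23 + 1/9)**2 = (5/207)**2 = 25/42849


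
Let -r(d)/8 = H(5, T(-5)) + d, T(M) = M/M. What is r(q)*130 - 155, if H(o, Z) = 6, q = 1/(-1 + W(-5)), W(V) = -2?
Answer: -18145/3 ≈ -6048.3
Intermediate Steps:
T(M) = 1
q = -⅓ (q = 1/(-1 - 2) = 1/(-3) = -⅓ ≈ -0.33333)
r(d) = -48 - 8*d (r(d) = -8*(6 + d) = -48 - 8*d)
r(q)*130 - 155 = (-48 - 8*(-⅓))*130 - 155 = (-48 + 8/3)*130 - 155 = -136/3*130 - 155 = -17680/3 - 155 = -18145/3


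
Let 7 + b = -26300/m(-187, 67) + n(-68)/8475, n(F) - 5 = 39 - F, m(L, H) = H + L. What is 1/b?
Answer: 16950/3596449 ≈ 0.0047130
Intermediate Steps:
n(F) = 44 - F (n(F) = 5 + (39 - F) = 44 - F)
b = 3596449/16950 (b = -7 + (-26300/(67 - 187) + (44 - 1*(-68))/8475) = -7 + (-26300/(-120) + (44 + 68)*(1/8475)) = -7 + (-26300*(-1/120) + 112*(1/8475)) = -7 + (1315/6 + 112/8475) = -7 + 3715099/16950 = 3596449/16950 ≈ 212.18)
1/b = 1/(3596449/16950) = 16950/3596449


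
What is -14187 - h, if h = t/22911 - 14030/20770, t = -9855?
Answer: -225017351507/15862049 ≈ -14186.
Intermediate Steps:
h = -17537656/15862049 (h = -9855/22911 - 14030/20770 = -9855*1/22911 - 14030*1/20770 = -3285/7637 - 1403/2077 = -17537656/15862049 ≈ -1.1056)
-14187 - h = -14187 - 1*(-17537656/15862049) = -14187 + 17537656/15862049 = -225017351507/15862049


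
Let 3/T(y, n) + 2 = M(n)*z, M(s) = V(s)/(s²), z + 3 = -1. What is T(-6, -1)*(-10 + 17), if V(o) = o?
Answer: 21/2 ≈ 10.500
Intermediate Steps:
z = -4 (z = -3 - 1 = -4)
M(s) = 1/s (M(s) = s/(s²) = s/s² = 1/s)
T(y, n) = 3/(-2 - 4/n)
T(-6, -1)*(-10 + 17) = (-3*(-1)/(4 + 2*(-1)))*(-10 + 17) = -3*(-1)/(4 - 2)*7 = -3*(-1)/2*7 = -3*(-1)*½*7 = (3/2)*7 = 21/2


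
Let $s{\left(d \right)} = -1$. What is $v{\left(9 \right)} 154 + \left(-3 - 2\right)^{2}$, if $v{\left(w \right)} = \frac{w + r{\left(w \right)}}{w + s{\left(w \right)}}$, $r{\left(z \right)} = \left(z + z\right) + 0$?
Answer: $\frac{2179}{4} \approx 544.75$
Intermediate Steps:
$r{\left(z \right)} = 2 z$ ($r{\left(z \right)} = 2 z + 0 = 2 z$)
$v{\left(w \right)} = \frac{3 w}{-1 + w}$ ($v{\left(w \right)} = \frac{w + 2 w}{w - 1} = \frac{3 w}{-1 + w}$)
$v{\left(9 \right)} 154 + \left(-3 - 2\right)^{2} = 3 \cdot 9 \frac{1}{-1 + 9} \cdot 154 + \left(-3 - 2\right)^{2} = 3 \cdot 9 \cdot \frac{1}{8} \cdot 154 + \left(-5\right)^{2} = 3 \cdot 9 \cdot \frac{1}{8} \cdot 154 + 25 = \frac{27}{8} \cdot 154 + 25 = \frac{2079}{4} + 25 = \frac{2179}{4}$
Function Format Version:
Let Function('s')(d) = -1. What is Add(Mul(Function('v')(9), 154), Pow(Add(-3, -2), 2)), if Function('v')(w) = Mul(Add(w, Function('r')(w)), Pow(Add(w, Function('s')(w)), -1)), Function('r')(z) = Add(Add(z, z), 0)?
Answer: Rational(2179, 4) ≈ 544.75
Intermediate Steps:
Function('r')(z) = Mul(2, z) (Function('r')(z) = Add(Mul(2, z), 0) = Mul(2, z))
Function('v')(w) = Mul(3, w, Pow(Add(-1, w), -1)) (Function('v')(w) = Mul(Add(w, Mul(2, w)), Pow(Add(w, -1), -1)) = Mul(Mul(3, w), Pow(Add(-1, w), -1)) = Mul(3, w, Pow(Add(-1, w), -1)))
Add(Mul(Function('v')(9), 154), Pow(Add(-3, -2), 2)) = Add(Mul(Mul(3, 9, Pow(Add(-1, 9), -1)), 154), Pow(Add(-3, -2), 2)) = Add(Mul(Mul(3, 9, Pow(8, -1)), 154), Pow(-5, 2)) = Add(Mul(Mul(3, 9, Rational(1, 8)), 154), 25) = Add(Mul(Rational(27, 8), 154), 25) = Add(Rational(2079, 4), 25) = Rational(2179, 4)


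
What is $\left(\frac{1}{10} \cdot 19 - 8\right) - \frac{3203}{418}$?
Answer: $- \frac{14382}{1045} \approx -13.763$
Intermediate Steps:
$\left(\frac{1}{10} \cdot 19 - 8\right) - \frac{3203}{418} = \left(\frac{1}{10} \cdot 19 - 8\right) - 3203 \cdot \frac{1}{418} = \left(\frac{19}{10} - 8\right) - \frac{3203}{418} = - \frac{61}{10} - \frac{3203}{418} = - \frac{14382}{1045}$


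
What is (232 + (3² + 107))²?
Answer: 121104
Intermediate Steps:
(232 + (3² + 107))² = (232 + (9 + 107))² = (232 + 116)² = 348² = 121104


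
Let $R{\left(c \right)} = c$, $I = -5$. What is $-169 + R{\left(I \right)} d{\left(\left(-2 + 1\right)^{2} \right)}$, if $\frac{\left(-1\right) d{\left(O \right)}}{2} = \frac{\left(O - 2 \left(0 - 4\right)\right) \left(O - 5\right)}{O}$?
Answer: $-529$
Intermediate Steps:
$d{\left(O \right)} = - \frac{2 \left(-5 + O\right) \left(8 + O\right)}{O}$ ($d{\left(O \right)} = - 2 \frac{\left(O - 2 \left(0 - 4\right)\right) \left(O - 5\right)}{O} = - 2 \frac{\left(O - -8\right) \left(-5 + O\right)}{O} = - 2 \frac{\left(O + 8\right) \left(-5 + O\right)}{O} = - 2 \frac{\left(8 + O\right) \left(-5 + O\right)}{O} = - 2 \frac{\left(-5 + O\right) \left(8 + O\right)}{O} = - \frac{2 \left(-5 + O\right) \left(8 + O\right)}{O}$)
$-169 + R{\left(I \right)} d{\left(\left(-2 + 1\right)^{2} \right)} = -169 - 5 \left(-6 - 2 \left(-2 + 1\right)^{2} + \frac{80}{\left(-2 + 1\right)^{2}}\right) = -169 - 5 \left(-6 - 2 \left(-1\right)^{2} + \frac{80}{\left(-1\right)^{2}}\right) = -169 - 5 \left(-6 - 2 + \frac{80}{1}\right) = -169 - 5 \left(-6 - 2 + 80 \cdot 1\right) = -169 - 5 \left(-6 - 2 + 80\right) = -169 - 360 = -529$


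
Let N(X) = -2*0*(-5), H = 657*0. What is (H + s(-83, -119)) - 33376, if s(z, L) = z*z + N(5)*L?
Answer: -26487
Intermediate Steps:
H = 0
N(X) = 0 (N(X) = 0*(-5) = 0)
s(z, L) = z² (s(z, L) = z*z + 0*L = z² + 0 = z²)
(H + s(-83, -119)) - 33376 = (0 + (-83)²) - 33376 = (0 + 6889) - 33376 = 6889 - 33376 = -26487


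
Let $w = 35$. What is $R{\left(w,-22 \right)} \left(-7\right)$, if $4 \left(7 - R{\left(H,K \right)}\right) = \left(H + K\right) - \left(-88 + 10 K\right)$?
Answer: $\frac{2051}{4} \approx 512.75$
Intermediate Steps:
$R{\left(H,K \right)} = -15 - \frac{H}{4} + \frac{9 K}{4}$ ($R{\left(H,K \right)} = 7 - \frac{\left(H + K\right) - \left(-88 + 10 K\right)}{4} = 7 - \frac{88 + H - 9 K}{4} = 7 - \left(22 - \frac{9 K}{4} + \frac{H}{4}\right) = -15 - \frac{H}{4} + \frac{9 K}{4}$)
$R{\left(w,-22 \right)} \left(-7\right) = \left(-15 - \frac{35}{4} + \frac{9}{4} \left(-22\right)\right) \left(-7\right) = \left(-15 - \frac{35}{4} - \frac{99}{2}\right) \left(-7\right) = \left(- \frac{293}{4}\right) \left(-7\right) = \frac{2051}{4}$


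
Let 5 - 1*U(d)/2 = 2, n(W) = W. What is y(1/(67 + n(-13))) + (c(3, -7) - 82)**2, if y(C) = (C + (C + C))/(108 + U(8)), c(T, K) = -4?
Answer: 15176593/2052 ≈ 7396.0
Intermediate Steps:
U(d) = 6 (U(d) = 10 - 2*2 = 10 - 4 = 6)
y(C) = C/38 (y(C) = (C + (C + C))/(108 + 6) = (C + 2*C)/114 = (3*C)*(1/114) = C/38)
y(1/(67 + n(-13))) + (c(3, -7) - 82)**2 = 1/(38*(67 - 13)) + (-4 - 82)**2 = (1/38)/54 + (-86)**2 = (1/38)*(1/54) + 7396 = 1/2052 + 7396 = 15176593/2052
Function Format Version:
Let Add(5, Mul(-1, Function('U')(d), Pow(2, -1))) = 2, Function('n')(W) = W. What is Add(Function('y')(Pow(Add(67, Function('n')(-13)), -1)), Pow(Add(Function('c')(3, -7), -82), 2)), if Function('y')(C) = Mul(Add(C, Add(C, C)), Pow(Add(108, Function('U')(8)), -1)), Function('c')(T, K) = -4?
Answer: Rational(15176593, 2052) ≈ 7396.0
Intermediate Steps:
Function('U')(d) = 6 (Function('U')(d) = Add(10, Mul(-2, 2)) = Add(10, -4) = 6)
Function('y')(C) = Mul(Rational(1, 38), C) (Function('y')(C) = Mul(Add(C, Add(C, C)), Pow(Add(108, 6), -1)) = Mul(Add(C, Mul(2, C)), Pow(114, -1)) = Mul(Mul(3, C), Rational(1, 114)) = Mul(Rational(1, 38), C))
Add(Function('y')(Pow(Add(67, Function('n')(-13)), -1)), Pow(Add(Function('c')(3, -7), -82), 2)) = Add(Mul(Rational(1, 38), Pow(Add(67, -13), -1)), Pow(Add(-4, -82), 2)) = Add(Mul(Rational(1, 38), Pow(54, -1)), Pow(-86, 2)) = Add(Mul(Rational(1, 38), Rational(1, 54)), 7396) = Add(Rational(1, 2052), 7396) = Rational(15176593, 2052)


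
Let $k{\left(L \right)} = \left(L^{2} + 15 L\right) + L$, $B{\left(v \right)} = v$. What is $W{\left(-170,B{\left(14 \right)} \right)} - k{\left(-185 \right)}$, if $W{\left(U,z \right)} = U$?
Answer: $-31435$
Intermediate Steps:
$k{\left(L \right)} = L^{2} + 16 L$
$W{\left(-170,B{\left(14 \right)} \right)} - k{\left(-185 \right)} = -170 - - 185 \left(16 - 185\right) = -170 - \left(-185\right) \left(-169\right) = -170 - 31265 = -31435$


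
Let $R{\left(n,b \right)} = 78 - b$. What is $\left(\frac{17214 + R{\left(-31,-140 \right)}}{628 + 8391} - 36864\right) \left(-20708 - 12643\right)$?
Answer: $\frac{11087839575384}{9019} \approx 1.2294 \cdot 10^{9}$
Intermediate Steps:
$\left(\frac{17214 + R{\left(-31,-140 \right)}}{628 + 8391} - 36864\right) \left(-20708 - 12643\right) = \left(\frac{17214 + \left(78 - -140\right)}{628 + 8391} - 36864\right) \left(-20708 - 12643\right) = \left(\frac{17214 + \left(78 + 140\right)}{9019} - 36864\right) \left(-33351\right) = \left(\left(17214 + 218\right) \frac{1}{9019} - 36864\right) \left(-33351\right) = \left(17432 \cdot \frac{1}{9019} - 36864\right) \left(-33351\right) = \left(\frac{17432}{9019} - 36864\right) \left(-33351\right) = \left(- \frac{332458984}{9019}\right) \left(-33351\right) = \frac{11087839575384}{9019}$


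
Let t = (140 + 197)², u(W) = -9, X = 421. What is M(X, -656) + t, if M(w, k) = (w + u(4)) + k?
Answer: 113325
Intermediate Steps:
M(w, k) = -9 + k + w (M(w, k) = (w - 9) + k = (-9 + w) + k = -9 + k + w)
t = 113569 (t = 337² = 113569)
M(X, -656) + t = (-9 - 656 + 421) + 113569 = -244 + 113569 = 113325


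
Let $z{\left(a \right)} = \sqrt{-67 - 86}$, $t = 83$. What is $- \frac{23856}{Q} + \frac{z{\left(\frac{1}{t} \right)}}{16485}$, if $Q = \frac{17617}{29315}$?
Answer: $- \frac{699338640}{17617} + \frac{i \sqrt{17}}{5495} \approx -39697.0 + 0.00075034 i$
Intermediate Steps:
$Q = \frac{17617}{29315}$ ($Q = 17617 \cdot \frac{1}{29315} = \frac{17617}{29315} \approx 0.60096$)
$z{\left(a \right)} = 3 i \sqrt{17}$ ($z{\left(a \right)} = \sqrt{-153} = 3 i \sqrt{17}$)
$- \frac{23856}{Q} + \frac{z{\left(\frac{1}{t} \right)}}{16485} = - \frac{23856}{\frac{17617}{29315}} + \frac{3 i \sqrt{17}}{16485} = \left(-23856\right) \frac{29315}{17617} + 3 i \sqrt{17} \cdot \frac{1}{16485} = - \frac{699338640}{17617} + \frac{i \sqrt{17}}{5495}$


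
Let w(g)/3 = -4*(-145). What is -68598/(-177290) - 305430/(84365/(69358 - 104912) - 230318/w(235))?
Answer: 7220874414615579/3184923634295 ≈ 2267.2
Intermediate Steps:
w(g) = 1740 (w(g) = 3*(-4*(-145)) = 3*580 = 1740)
-68598/(-177290) - 305430/(84365/(69358 - 104912) - 230318/w(235)) = -68598/(-177290) - 305430/(84365/(69358 - 104912) - 230318/1740) = -68598*(-1/177290) - 305430/(84365/(-35554) - 230318*1/1740) = 34299/88645 - 305430/(84365*(-1/35554) - 3971/30) = 34299/88645 - 305430/(-84365/35554 - 3971/30) = 34299/88645 - 305430/(-35928971/266655) = 34299/88645 - 305430*(-266655/35928971) = 34299/88645 + 81444436650/35928971 = 7220874414615579/3184923634295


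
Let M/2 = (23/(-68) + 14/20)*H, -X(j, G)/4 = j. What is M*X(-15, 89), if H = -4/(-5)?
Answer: 2952/85 ≈ 34.729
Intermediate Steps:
X(j, G) = -4*j
H = 4/5 (H = -4*(-1/5) = 4/5 ≈ 0.80000)
M = 246/425 (M = 2*((23/(-68) + 14/20)*(4/5)) = 2*((23*(-1/68) + 14*(1/20))*(4/5)) = 2*((-23/68 + 7/10)*(4/5)) = 2*((123/340)*(4/5)) = 2*(123/425) = 246/425 ≈ 0.57882)
M*X(-15, 89) = 246*(-4*(-15))/425 = (246/425)*60 = 2952/85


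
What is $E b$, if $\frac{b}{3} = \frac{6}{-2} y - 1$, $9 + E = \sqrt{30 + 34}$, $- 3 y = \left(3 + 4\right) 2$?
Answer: $-39$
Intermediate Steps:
$y = - \frac{14}{3}$ ($y = - \frac{\left(3 + 4\right) 2}{3} = - \frac{7 \cdot 2}{3} = \left(- \frac{1}{3}\right) 14 = - \frac{14}{3} \approx -4.6667$)
$E = -1$ ($E = -9 + \sqrt{30 + 34} = -9 + \sqrt{64} = -9 + 8 = -1$)
$b = 39$ ($b = 3 \left(\frac{6}{-2} \left(- \frac{14}{3}\right) - 1\right) = 3 \left(6 \left(- \frac{1}{2}\right) \left(- \frac{14}{3}\right) - 1\right) = 3 \left(\left(-3\right) \left(- \frac{14}{3}\right) - 1\right) = 3 \left(14 - 1\right) = 3 \cdot 13 = 39$)
$E b = \left(-1\right) 39 = -39$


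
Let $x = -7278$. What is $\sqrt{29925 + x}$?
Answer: $\sqrt{22647} \approx 150.49$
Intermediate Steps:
$\sqrt{29925 + x} = \sqrt{29925 - 7278} = \sqrt{22647}$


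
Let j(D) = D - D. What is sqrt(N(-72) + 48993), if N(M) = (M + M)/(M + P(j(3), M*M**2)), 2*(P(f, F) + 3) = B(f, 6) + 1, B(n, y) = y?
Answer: sqrt(1001899041)/143 ≈ 221.35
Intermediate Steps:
j(D) = 0
P(f, F) = 1/2 (P(f, F) = -3 + (6 + 1)/2 = -3 + (1/2)*7 = -3 + 7/2 = 1/2)
N(M) = 2*M/(1/2 + M) (N(M) = (M + M)/(M + 1/2) = (2*M)/(1/2 + M) = 2*M/(1/2 + M))
sqrt(N(-72) + 48993) = sqrt(4*(-72)/(1 + 2*(-72)) + 48993) = sqrt(4*(-72)/(1 - 144) + 48993) = sqrt(4*(-72)/(-143) + 48993) = sqrt(4*(-72)*(-1/143) + 48993) = sqrt(288/143 + 48993) = sqrt(7006287/143) = sqrt(1001899041)/143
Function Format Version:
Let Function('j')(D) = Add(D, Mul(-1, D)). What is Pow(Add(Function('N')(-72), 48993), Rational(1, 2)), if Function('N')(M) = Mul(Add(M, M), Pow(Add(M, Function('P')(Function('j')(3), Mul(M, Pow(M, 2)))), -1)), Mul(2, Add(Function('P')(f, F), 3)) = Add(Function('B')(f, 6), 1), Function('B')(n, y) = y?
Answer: Mul(Rational(1, 143), Pow(1001899041, Rational(1, 2))) ≈ 221.35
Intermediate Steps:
Function('j')(D) = 0
Function('P')(f, F) = Rational(1, 2) (Function('P')(f, F) = Add(-3, Mul(Rational(1, 2), Add(6, 1))) = Add(-3, Mul(Rational(1, 2), 7)) = Add(-3, Rational(7, 2)) = Rational(1, 2))
Function('N')(M) = Mul(2, M, Pow(Add(Rational(1, 2), M), -1)) (Function('N')(M) = Mul(Add(M, M), Pow(Add(M, Rational(1, 2)), -1)) = Mul(Mul(2, M), Pow(Add(Rational(1, 2), M), -1)) = Mul(2, M, Pow(Add(Rational(1, 2), M), -1)))
Pow(Add(Function('N')(-72), 48993), Rational(1, 2)) = Pow(Add(Mul(4, -72, Pow(Add(1, Mul(2, -72)), -1)), 48993), Rational(1, 2)) = Pow(Add(Mul(4, -72, Pow(Add(1, -144), -1)), 48993), Rational(1, 2)) = Pow(Add(Mul(4, -72, Pow(-143, -1)), 48993), Rational(1, 2)) = Pow(Add(Mul(4, -72, Rational(-1, 143)), 48993), Rational(1, 2)) = Pow(Add(Rational(288, 143), 48993), Rational(1, 2)) = Pow(Rational(7006287, 143), Rational(1, 2)) = Mul(Rational(1, 143), Pow(1001899041, Rational(1, 2)))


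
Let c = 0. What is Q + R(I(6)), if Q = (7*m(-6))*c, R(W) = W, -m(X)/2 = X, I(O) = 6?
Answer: 6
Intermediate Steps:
m(X) = -2*X
Q = 0 (Q = (7*(-2*(-6)))*0 = (7*12)*0 = 84*0 = 0)
Q + R(I(6)) = 0 + 6 = 6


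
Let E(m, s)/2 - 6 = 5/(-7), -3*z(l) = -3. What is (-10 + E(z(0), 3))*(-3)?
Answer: -12/7 ≈ -1.7143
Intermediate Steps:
z(l) = 1 (z(l) = -⅓*(-3) = 1)
E(m, s) = 74/7 (E(m, s) = 12 + 2*(5/(-7)) = 12 + 2*(5*(-⅐)) = 12 + 2*(-5/7) = 12 - 10/7 = 74/7)
(-10 + E(z(0), 3))*(-3) = (-10 + 74/7)*(-3) = (4/7)*(-3) = -12/7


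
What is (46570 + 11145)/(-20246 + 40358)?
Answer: 57715/20112 ≈ 2.8697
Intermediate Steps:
(46570 + 11145)/(-20246 + 40358) = 57715/20112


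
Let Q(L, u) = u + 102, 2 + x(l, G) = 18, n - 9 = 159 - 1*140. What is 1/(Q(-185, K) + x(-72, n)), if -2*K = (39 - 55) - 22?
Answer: 1/137 ≈ 0.0072993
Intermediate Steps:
n = 28 (n = 9 + (159 - 1*140) = 9 + (159 - 140) = 9 + 19 = 28)
K = 19 (K = -((39 - 55) - 22)/2 = -(-16 - 22)/2 = -1/2*(-38) = 19)
x(l, G) = 16 (x(l, G) = -2 + 18 = 16)
Q(L, u) = 102 + u
1/(Q(-185, K) + x(-72, n)) = 1/((102 + 19) + 16) = 1/(121 + 16) = 1/137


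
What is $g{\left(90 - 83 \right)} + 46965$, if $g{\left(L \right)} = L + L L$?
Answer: $47021$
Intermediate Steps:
$g{\left(L \right)} = L + L^{2}$
$g{\left(90 - 83 \right)} + 46965 = \left(90 - 83\right) \left(1 + \left(90 - 83\right)\right) + 46965 = 7 \left(1 + 7\right) + 46965 = 7 \cdot 8 + 46965 = 56 + 46965 = 47021$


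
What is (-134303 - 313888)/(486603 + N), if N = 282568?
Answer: -448191/769171 ≈ -0.58269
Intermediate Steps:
(-134303 - 313888)/(486603 + N) = (-134303 - 313888)/(486603 + 282568) = -448191/769171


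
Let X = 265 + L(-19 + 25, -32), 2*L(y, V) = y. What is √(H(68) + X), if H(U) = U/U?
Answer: √269 ≈ 16.401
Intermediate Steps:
H(U) = 1
L(y, V) = y/2
X = 268 (X = 265 + (-19 + 25)/2 = 265 + (½)*6 = 265 + 3 = 268)
√(H(68) + X) = √(1 + 268) = √269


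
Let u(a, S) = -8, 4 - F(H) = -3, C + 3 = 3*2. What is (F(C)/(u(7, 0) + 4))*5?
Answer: -35/4 ≈ -8.7500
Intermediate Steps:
C = 3 (C = -3 + 3*2 = -3 + 6 = 3)
F(H) = 7 (F(H) = 4 - 1*(-3) = 4 + 3 = 7)
(F(C)/(u(7, 0) + 4))*5 = (7/(-8 + 4))*5 = (7/(-4))*5 = (7*(-¼))*5 = -7/4*5 = -35/4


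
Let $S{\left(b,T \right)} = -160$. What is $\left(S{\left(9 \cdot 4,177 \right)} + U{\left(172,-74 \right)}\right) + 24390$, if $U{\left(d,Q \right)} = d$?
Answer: $24402$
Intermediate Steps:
$\left(S{\left(9 \cdot 4,177 \right)} + U{\left(172,-74 \right)}\right) + 24390 = \left(-160 + 172\right) + 24390 = 12 + 24390 = 24402$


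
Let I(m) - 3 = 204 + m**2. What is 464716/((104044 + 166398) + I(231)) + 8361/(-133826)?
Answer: 29741017903/21680481130 ≈ 1.3718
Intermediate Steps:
I(m) = 207 + m**2 (I(m) = 3 + (204 + m**2) = 207 + m**2)
464716/((104044 + 166398) + I(231)) + 8361/(-133826) = 464716/((104044 + 166398) + (207 + 231**2)) + 8361/(-133826) = 464716/(270442 + (207 + 53361)) + 8361*(-1/133826) = 464716/(270442 + 53568) - 8361/133826 = 464716/324010 - 8361/133826 = 464716*(1/324010) - 8361/133826 = 232358/162005 - 8361/133826 = 29741017903/21680481130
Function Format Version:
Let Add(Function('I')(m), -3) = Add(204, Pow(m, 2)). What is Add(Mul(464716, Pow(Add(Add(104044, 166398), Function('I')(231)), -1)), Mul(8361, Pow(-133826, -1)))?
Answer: Rational(29741017903, 21680481130) ≈ 1.3718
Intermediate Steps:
Function('I')(m) = Add(207, Pow(m, 2)) (Function('I')(m) = Add(3, Add(204, Pow(m, 2))) = Add(207, Pow(m, 2)))
Add(Mul(464716, Pow(Add(Add(104044, 166398), Function('I')(231)), -1)), Mul(8361, Pow(-133826, -1))) = Add(Mul(464716, Pow(Add(Add(104044, 166398), Add(207, Pow(231, 2))), -1)), Mul(8361, Pow(-133826, -1))) = Add(Mul(464716, Pow(Add(270442, Add(207, 53361)), -1)), Mul(8361, Rational(-1, 133826))) = Add(Mul(464716, Pow(Add(270442, 53568), -1)), Rational(-8361, 133826)) = Add(Mul(464716, Pow(324010, -1)), Rational(-8361, 133826)) = Add(Mul(464716, Rational(1, 324010)), Rational(-8361, 133826)) = Add(Rational(232358, 162005), Rational(-8361, 133826)) = Rational(29741017903, 21680481130)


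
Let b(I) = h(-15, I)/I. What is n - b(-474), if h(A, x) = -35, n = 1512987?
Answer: 717155803/474 ≈ 1.5130e+6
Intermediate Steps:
b(I) = -35/I
n - b(-474) = 1512987 - (-35)/(-474) = 1512987 - (-35)*(-1)/474 = 1512987 - 1*35/474 = 1512987 - 35/474 = 717155803/474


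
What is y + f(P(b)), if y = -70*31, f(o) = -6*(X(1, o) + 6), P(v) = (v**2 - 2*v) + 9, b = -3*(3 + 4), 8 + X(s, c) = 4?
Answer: -2182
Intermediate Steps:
X(s, c) = -4 (X(s, c) = -8 + 4 = -4)
b = -21 (b = -3*7 = -21)
P(v) = 9 + v**2 - 2*v
f(o) = -12 (f(o) = -6*(-4 + 6) = -6*2 = -12)
y = -2170
y + f(P(b)) = -2170 - 12 = -2182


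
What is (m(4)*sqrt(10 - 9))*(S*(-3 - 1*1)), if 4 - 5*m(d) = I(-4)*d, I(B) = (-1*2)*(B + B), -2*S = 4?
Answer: -96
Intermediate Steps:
S = -2 (S = -1/2*4 = -2)
I(B) = -4*B
m(d) = 4/5 - 16*d/5 (m(d) = 4/5 - (-4*(-4))*d/5 = 4/5 - 16*d/5)
(m(4)*sqrt(10 - 9))*(S*(-3 - 1*1)) = ((4/5 - 16/5*4)*sqrt(10 - 9))*(-2*(-3 - 1*1)) = ((4/5 - 64/5)*sqrt(1))*(-2*(-3 - 1)) = (-12*1)*(-2*(-4)) = -12*8 = -96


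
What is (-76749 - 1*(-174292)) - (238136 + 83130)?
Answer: -223723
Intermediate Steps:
(-76749 - 1*(-174292)) - (238136 + 83130) = (-76749 + 174292) - 1*321266 = 97543 - 321266 = -223723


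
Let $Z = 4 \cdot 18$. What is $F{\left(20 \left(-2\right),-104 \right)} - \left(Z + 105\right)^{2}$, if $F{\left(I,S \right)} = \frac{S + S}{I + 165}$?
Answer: $- \frac{3916333}{125} \approx -31331.0$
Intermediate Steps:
$Z = 72$
$F{\left(I,S \right)} = \frac{2 S}{165 + I}$
$F{\left(20 \left(-2\right),-104 \right)} - \left(Z + 105\right)^{2} = 2 \left(-104\right) \frac{1}{165 + 20 \left(-2\right)} - \left(72 + 105\right)^{2} = 2 \left(-104\right) \frac{1}{165 - 40} - 177^{2} = 2 \left(-104\right) \frac{1}{125} - 31329 = - \frac{208}{125} - 31329 = - \frac{3916333}{125}$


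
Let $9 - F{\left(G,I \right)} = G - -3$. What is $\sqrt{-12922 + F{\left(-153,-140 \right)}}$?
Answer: $i \sqrt{12763} \approx 112.97 i$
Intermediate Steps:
$F{\left(G,I \right)} = 6 - G$ ($F{\left(G,I \right)} = 9 - \left(G - -3\right) = 9 - \left(G + 3\right) = 9 - \left(3 + G\right) = 6 - G$)
$\sqrt{-12922 + F{\left(-153,-140 \right)}} = \sqrt{-12922 + \left(6 - -153\right)} = \sqrt{-12922 + \left(6 + 153\right)} = \sqrt{-12922 + 159} = \sqrt{-12763} = i \sqrt{12763}$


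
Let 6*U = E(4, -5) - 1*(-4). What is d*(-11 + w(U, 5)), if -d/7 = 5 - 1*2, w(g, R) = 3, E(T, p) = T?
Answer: 168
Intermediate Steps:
U = 4/3 (U = (4 - 1*(-4))/6 = (4 + 4)/6 = (⅙)*8 = 4/3 ≈ 1.3333)
d = -21 (d = -7*(5 - 1*2) = -7*(5 - 2) = -7*3 = -21)
d*(-11 + w(U, 5)) = -21*(-11 + 3) = -21*(-8) = 168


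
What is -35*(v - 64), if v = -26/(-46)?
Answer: 51065/23 ≈ 2220.2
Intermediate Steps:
v = 13/23 (v = -26*(-1/46) = 13/23 ≈ 0.56522)
-35*(v - 64) = -35*(13/23 - 64) = -35*(-1459/23) = 51065/23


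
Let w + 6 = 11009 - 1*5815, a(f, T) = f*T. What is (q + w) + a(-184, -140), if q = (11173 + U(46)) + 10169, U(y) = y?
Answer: 52336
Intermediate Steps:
a(f, T) = T*f
w = 5188 (w = -6 + (11009 - 1*5815) = -6 + (11009 - 5815) = -6 + 5194 = 5188)
q = 21388 (q = (11173 + 46) + 10169 = 11219 + 10169 = 21388)
(q + w) + a(-184, -140) = (21388 + 5188) - 140*(-184) = 26576 + 25760 = 52336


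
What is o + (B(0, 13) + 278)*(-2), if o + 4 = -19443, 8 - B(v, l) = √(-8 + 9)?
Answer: -20017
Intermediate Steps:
B(v, l) = 7 (B(v, l) = 8 - √(-8 + 9) = 8 - √1 = 8 - 1*1 = 8 - 1 = 7)
o = -19447 (o = -4 - 19443 = -19447)
o + (B(0, 13) + 278)*(-2) = -19447 + (7 + 278)*(-2) = -19447 + 285*(-2) = -19447 - 570 = -20017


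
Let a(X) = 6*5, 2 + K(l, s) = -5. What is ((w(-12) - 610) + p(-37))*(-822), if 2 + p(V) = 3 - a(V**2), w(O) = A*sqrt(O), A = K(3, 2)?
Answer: 525258 + 11508*I*sqrt(3) ≈ 5.2526e+5 + 19932.0*I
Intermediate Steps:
K(l, s) = -7 (K(l, s) = -2 - 5 = -7)
A = -7
a(X) = 30
w(O) = -7*sqrt(O)
p(V) = -29 (p(V) = -2 + (3 - 1*30) = -2 + (3 - 30) = -2 - 27 = -29)
((w(-12) - 610) + p(-37))*(-822) = ((-14*I*sqrt(3) - 610) - 29)*(-822) = ((-610 - 14*I*sqrt(3)) - 29)*(-822) = (-639 - 14*I*sqrt(3))*(-822) = 525258 + 11508*I*sqrt(3)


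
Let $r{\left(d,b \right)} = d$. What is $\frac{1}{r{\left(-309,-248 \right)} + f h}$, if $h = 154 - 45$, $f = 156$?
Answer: $\frac{1}{16695} \approx 5.9898 \cdot 10^{-5}$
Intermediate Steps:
$h = 109$ ($h = 154 - 45 = 109$)
$\frac{1}{r{\left(-309,-248 \right)} + f h} = \frac{1}{-309 + 156 \cdot 109} = \frac{1}{-309 + 17004} = \frac{1}{16695}$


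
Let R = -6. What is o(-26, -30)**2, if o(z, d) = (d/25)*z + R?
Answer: 15876/25 ≈ 635.04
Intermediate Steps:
o(z, d) = -6 + d*z/25 (o(z, d) = (d/25)*z - 6 = d*z/25 - 6 = -6 + d*z/25)
o(-26, -30)**2 = (-6 + (1/25)*(-30)*(-26))**2 = (-6 + 156/5)**2 = (126/5)**2 = 15876/25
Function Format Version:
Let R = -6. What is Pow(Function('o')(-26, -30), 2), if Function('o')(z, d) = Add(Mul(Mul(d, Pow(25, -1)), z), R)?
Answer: Rational(15876, 25) ≈ 635.04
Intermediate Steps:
Function('o')(z, d) = Add(-6, Mul(Rational(1, 25), d, z)) (Function('o')(z, d) = Add(Mul(Mul(d, Pow(25, -1)), z), -6) = Add(Mul(Mul(d, Rational(1, 25)), z), -6) = Add(Mul(Mul(Rational(1, 25), d), z), -6) = Add(Mul(Rational(1, 25), d, z), -6) = Add(-6, Mul(Rational(1, 25), d, z)))
Pow(Function('o')(-26, -30), 2) = Pow(Add(-6, Mul(Rational(1, 25), -30, -26)), 2) = Pow(Add(-6, Rational(156, 5)), 2) = Pow(Rational(126, 5), 2) = Rational(15876, 25)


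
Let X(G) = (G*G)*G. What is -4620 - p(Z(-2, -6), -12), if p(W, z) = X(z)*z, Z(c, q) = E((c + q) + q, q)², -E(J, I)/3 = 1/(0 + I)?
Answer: -25356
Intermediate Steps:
E(J, I) = -3/I (E(J, I) = -3/(0 + I) = -3/I)
X(G) = G³ (X(G) = G²*G = G³)
Z(c, q) = 9/q² (Z(c, q) = (-3/q)² = 9/q²)
p(W, z) = z⁴ (p(W, z) = z³*z = z⁴)
-4620 - p(Z(-2, -6), -12) = -4620 - 1*(-12)⁴ = -4620 - 1*20736 = -4620 - 20736 = -25356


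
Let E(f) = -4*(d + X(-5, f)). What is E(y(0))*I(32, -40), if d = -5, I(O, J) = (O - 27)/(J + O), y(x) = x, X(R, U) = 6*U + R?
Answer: -25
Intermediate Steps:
X(R, U) = R + 6*U
I(O, J) = (-27 + O)/(J + O)
E(f) = 40 - 24*f (E(f) = -4*(-5 + (-5 + 6*f)) = -4*(-10 + 6*f) = 40 - 24*f)
E(y(0))*I(32, -40) = (40 - 24*0)*((-27 + 32)/(-40 + 32)) = (40 + 0)*(5/(-8)) = 40*(-⅛*5) = 40*(-5/8) = -25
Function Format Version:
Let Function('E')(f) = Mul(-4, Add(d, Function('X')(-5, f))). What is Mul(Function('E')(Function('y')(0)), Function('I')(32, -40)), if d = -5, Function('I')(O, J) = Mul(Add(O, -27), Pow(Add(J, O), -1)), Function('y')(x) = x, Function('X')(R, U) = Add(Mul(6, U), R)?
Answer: -25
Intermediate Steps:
Function('X')(R, U) = Add(R, Mul(6, U))
Function('I')(O, J) = Mul(Pow(Add(J, O), -1), Add(-27, O)) (Function('I')(O, J) = Mul(Add(-27, O), Pow(Add(J, O), -1)) = Mul(Pow(Add(J, O), -1), Add(-27, O)))
Function('E')(f) = Add(40, Mul(-24, f)) (Function('E')(f) = Mul(-4, Add(-5, Add(-5, Mul(6, f)))) = Mul(-4, Add(-10, Mul(6, f))) = Add(40, Mul(-24, f)))
Mul(Function('E')(Function('y')(0)), Function('I')(32, -40)) = Mul(Add(40, Mul(-24, 0)), Mul(Pow(Add(-40, 32), -1), Add(-27, 32))) = Mul(Add(40, 0), Mul(Pow(-8, -1), 5)) = Mul(40, Mul(Rational(-1, 8), 5)) = Mul(40, Rational(-5, 8)) = -25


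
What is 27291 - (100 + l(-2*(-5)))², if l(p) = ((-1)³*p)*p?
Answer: 27291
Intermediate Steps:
l(p) = -p² (l(p) = (-p)*p = -p²)
27291 - (100 + l(-2*(-5)))² = 27291 - (100 - (-2*(-5))²)² = 27291 - (100 - 1*10²)² = 27291 - (100 - 1*100)² = 27291 - (100 - 100)² = 27291 - 1*0² = 27291 - 1*0 = 27291 + 0 = 27291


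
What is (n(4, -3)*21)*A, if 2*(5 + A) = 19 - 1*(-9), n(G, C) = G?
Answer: 756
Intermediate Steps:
A = 9 (A = -5 + (19 - 1*(-9))/2 = -5 + (19 + 9)/2 = -5 + (1/2)*28 = -5 + 14 = 9)
(n(4, -3)*21)*A = (4*21)*9 = 84*9 = 756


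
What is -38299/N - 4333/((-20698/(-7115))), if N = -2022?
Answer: -15386030447/10462839 ≈ -1470.5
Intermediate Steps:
-38299/N - 4333/((-20698/(-7115))) = -38299/(-2022) - 4333/((-20698/(-7115))) = -38299*(-1/2022) - 4333/((-20698*(-1/7115))) = 38299/2022 - 4333/20698/7115 = 38299/2022 - 4333*7115/20698 = 38299/2022 - 30829295/20698 = -15386030447/10462839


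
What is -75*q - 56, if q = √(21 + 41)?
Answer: -56 - 75*√62 ≈ -646.55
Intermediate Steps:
q = √62 ≈ 7.8740
-75*q - 56 = -75*√62 - 56 = -56 - 75*√62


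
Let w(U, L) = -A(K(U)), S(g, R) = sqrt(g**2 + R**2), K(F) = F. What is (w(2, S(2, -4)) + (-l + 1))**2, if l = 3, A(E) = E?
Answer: 16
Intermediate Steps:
S(g, R) = sqrt(R**2 + g**2)
w(U, L) = -U
(w(2, S(2, -4)) + (-l + 1))**2 = (-1*2 + (-1*3 + 1))**2 = (-2 + (-3 + 1))**2 = (-2 - 2)**2 = (-4)**2 = 16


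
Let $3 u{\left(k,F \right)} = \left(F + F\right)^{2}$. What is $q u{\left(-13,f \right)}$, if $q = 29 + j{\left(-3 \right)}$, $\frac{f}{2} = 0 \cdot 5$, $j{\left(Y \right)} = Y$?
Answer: $0$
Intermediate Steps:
$f = 0$ ($f = 2 \cdot 0 \cdot 5 = 2 \cdot 0 = 0$)
$u{\left(k,F \right)} = \frac{4 F^{2}}{3}$ ($u{\left(k,F \right)} = \frac{\left(F + F\right)^{2}}{3} = \frac{\left(2 F\right)^{2}}{3} = \frac{4 F^{2}}{3}$)
$q = 26$ ($q = 29 - 3 = 26$)
$q u{\left(-13,f \right)} = 26 \frac{4 \cdot 0^{2}}{3} = 26 \cdot \frac{4}{3} \cdot 0 = 26 \cdot 0 = 0$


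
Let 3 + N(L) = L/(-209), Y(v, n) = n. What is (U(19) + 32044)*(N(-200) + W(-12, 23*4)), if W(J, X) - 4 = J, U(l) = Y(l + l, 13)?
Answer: -67287643/209 ≈ -3.2195e+5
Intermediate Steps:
N(L) = -3 - L/209 (N(L) = -3 + L/(-209) = -3 + L*(-1/209) = -3 - L/209)
U(l) = 13
W(J, X) = 4 + J
(U(19) + 32044)*(N(-200) + W(-12, 23*4)) = (13 + 32044)*((-3 - 1/209*(-200)) + (4 - 12)) = 32057*((-3 + 200/209) - 8) = 32057*(-427/209 - 8) = 32057*(-2099/209) = -67287643/209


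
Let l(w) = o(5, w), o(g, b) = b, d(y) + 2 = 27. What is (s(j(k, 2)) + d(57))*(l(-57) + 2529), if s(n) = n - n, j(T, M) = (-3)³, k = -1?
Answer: 61800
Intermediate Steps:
d(y) = 25 (d(y) = -2 + 27 = 25)
j(T, M) = -27
l(w) = w
s(n) = 0
(s(j(k, 2)) + d(57))*(l(-57) + 2529) = (0 + 25)*(-57 + 2529) = 25*2472 = 61800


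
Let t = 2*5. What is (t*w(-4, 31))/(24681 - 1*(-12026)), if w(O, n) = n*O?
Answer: -1240/36707 ≈ -0.033781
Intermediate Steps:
w(O, n) = O*n
t = 10
(t*w(-4, 31))/(24681 - 1*(-12026)) = (10*(-4*31))/(24681 - 1*(-12026)) = (10*(-124))/(24681 + 12026) = -1240/36707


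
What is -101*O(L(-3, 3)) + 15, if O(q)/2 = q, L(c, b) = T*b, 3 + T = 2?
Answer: 621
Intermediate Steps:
T = -1 (T = -3 + 2 = -1)
L(c, b) = -b
O(q) = 2*q
-101*O(L(-3, 3)) + 15 = -202*(-1*3) + 15 = -202*(-3) + 15 = -101*(-6) + 15 = 606 + 15 = 621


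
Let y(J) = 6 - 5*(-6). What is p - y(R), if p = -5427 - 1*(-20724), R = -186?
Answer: 15261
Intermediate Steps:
p = 15297 (p = -5427 + 20724 = 15297)
y(J) = 36 (y(J) = 6 + 30 = 36)
p - y(R) = 15297 - 1*36 = 15297 - 36 = 15261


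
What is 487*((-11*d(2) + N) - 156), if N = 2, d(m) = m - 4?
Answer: -64284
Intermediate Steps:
d(m) = -4 + m
487*((-11*d(2) + N) - 156) = 487*((-11*(-4 + 2) + 2) - 156) = 487*((-11*(-2) + 2) - 156) = 487*((22 + 2) - 156) = 487*(24 - 156) = 487*(-132) = -64284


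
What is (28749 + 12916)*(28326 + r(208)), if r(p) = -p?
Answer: 1171536470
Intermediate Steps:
(28749 + 12916)*(28326 + r(208)) = (28749 + 12916)*(28326 - 1*208) = 41665*(28326 - 208) = 41665*28118 = 1171536470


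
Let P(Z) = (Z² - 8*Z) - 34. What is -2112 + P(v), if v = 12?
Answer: -2098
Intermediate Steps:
P(Z) = -34 + Z² - 8*Z
-2112 + P(v) = -2112 + (-34 + 12² - 8*12) = -2112 + (-34 + 144 - 96) = -2112 + 14 = -2098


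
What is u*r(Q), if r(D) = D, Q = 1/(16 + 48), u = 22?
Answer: 11/32 ≈ 0.34375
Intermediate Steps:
Q = 1/64 ≈ 0.015625
u*r(Q) = 22*(1/64) = 11/32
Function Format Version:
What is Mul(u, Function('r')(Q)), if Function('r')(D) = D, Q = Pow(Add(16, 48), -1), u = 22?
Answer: Rational(11, 32) ≈ 0.34375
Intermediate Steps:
Q = Rational(1, 64) (Q = Pow(64, -1) = Rational(1, 64) ≈ 0.015625)
Mul(u, Function('r')(Q)) = Mul(22, Rational(1, 64)) = Rational(11, 32)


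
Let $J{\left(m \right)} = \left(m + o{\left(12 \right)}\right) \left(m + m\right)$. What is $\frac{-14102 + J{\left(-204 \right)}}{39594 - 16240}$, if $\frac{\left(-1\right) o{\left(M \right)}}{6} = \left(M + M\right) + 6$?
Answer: $\frac{71285}{11677} \approx 6.1047$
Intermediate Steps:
$o{\left(M \right)} = -36 - 12 M$ ($o{\left(M \right)} = - 6 \left(\left(M + M\right) + 6\right) = - 6 \left(2 M + 6\right) = - 6 \left(6 + 2 M\right) = -36 - 12 M$)
$J{\left(m \right)} = 2 m \left(-180 + m\right)$ ($J{\left(m \right)} = \left(m - 180\right) \left(m + m\right) = \left(m - 180\right) 2 m = \left(-180 + m\right) 2 m = 2 m \left(-180 + m\right)$)
$\frac{-14102 + J{\left(-204 \right)}}{39594 - 16240} = \frac{-14102 + 2 \left(-204\right) \left(-180 - 204\right)}{39594 - 16240} = \frac{-14102 + 2 \left(-204\right) \left(-384\right)}{23354} = \left(-14102 + 156672\right) \frac{1}{23354} = 142570 \cdot \frac{1}{23354} = \frac{71285}{11677}$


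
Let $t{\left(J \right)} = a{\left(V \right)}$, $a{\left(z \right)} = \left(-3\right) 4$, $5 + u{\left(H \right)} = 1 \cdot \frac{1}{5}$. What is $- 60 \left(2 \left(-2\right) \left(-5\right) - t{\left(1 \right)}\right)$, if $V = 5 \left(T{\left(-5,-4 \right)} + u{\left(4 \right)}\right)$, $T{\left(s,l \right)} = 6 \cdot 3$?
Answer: $-1920$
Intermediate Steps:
$T{\left(s,l \right)} = 18$
$u{\left(H \right)} = - \frac{24}{5}$ ($u{\left(H \right)} = -5 + 1 \cdot \frac{1}{5} = -5 + \frac{1}{5} = - \frac{24}{5}$)
$V = 66$ ($V = 5 \left(18 - \frac{24}{5}\right) = 5 \cdot \frac{66}{5} = 66$)
$a{\left(z \right)} = -12$
$t{\left(J \right)} = -12$
$- 60 \left(2 \left(-2\right) \left(-5\right) - t{\left(1 \right)}\right) = - 60 \left(2 \left(-2\right) \left(-5\right) - -12\right) = - 60 \left(\left(-4\right) \left(-5\right) + 12\right) = - 60 \left(20 + 12\right) = \left(-60\right) 32 = -1920$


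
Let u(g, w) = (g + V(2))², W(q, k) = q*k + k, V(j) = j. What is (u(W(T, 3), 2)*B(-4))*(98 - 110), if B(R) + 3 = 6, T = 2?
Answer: -4356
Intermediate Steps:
W(q, k) = k + k*q (W(q, k) = k*q + k = k + k*q)
B(R) = 3 (B(R) = -3 + 6 = 3)
u(g, w) = (2 + g)² (u(g, w) = (g + 2)² = (2 + g)²)
(u(W(T, 3), 2)*B(-4))*(98 - 110) = ((2 + 3*(1 + 2))²*3)*(98 - 110) = ((2 + 3*3)²*3)*(-12) = ((2 + 9)²*3)*(-12) = (11²*3)*(-12) = (121*3)*(-12) = 363*(-12) = -4356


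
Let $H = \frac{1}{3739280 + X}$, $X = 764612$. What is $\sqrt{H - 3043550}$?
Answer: $\frac{i \sqrt{15434635768017065827}}{2251946} \approx 1744.6 i$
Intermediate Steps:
$H = \frac{1}{4503892}$ ($H = \frac{1}{3739280 + 764612} = \frac{1}{4503892} \approx 2.2203 \cdot 10^{-7}$)
$\sqrt{H - 3043550} = \sqrt{\frac{1}{4503892} - 3043550} = \sqrt{- \frac{13707820496599}{4503892}} = \frac{i \sqrt{15434635768017065827}}{2251946}$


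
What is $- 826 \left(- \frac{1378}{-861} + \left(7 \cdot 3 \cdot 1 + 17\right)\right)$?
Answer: $- \frac{4023328}{123} \approx -32710.0$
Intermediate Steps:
$- 826 \left(- \frac{1378}{-861} + \left(7 \cdot 3 \cdot 1 + 17\right)\right) = - 826 \left(\left(-1378\right) \left(- \frac{1}{861}\right) + \left(21 \cdot 1 + 17\right)\right) = - 826 \left(\frac{1378}{861} + \left(21 + 17\right)\right) = - 826 \left(\frac{1378}{861} + 38\right) = \left(-826\right) \frac{34096}{861} = - \frac{4023328}{123}$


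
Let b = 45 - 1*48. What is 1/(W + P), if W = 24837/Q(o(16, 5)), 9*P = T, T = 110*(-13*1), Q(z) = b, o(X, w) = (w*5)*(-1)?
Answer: -9/75941 ≈ -0.00011851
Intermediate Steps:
o(X, w) = -5*w (o(X, w) = (5*w)*(-1) = -5*w)
b = -3 (b = 45 - 48 = -3)
Q(z) = -3
T = -1430 (T = 110*(-13) = -1430)
P = -1430/9 (P = (⅑)*(-1430) = -1430/9 ≈ -158.89)
W = -8279 (W = 24837/(-3) = 24837*(-⅓) = -8279)
1/(W + P) = 1/(-8279 - 1430/9) = 1/(-75941/9) = -9/75941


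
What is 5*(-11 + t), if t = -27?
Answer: -190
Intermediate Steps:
5*(-11 + t) = 5*(-11 - 27) = 5*(-38) = -190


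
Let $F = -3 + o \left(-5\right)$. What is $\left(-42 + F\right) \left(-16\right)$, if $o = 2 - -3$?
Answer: $1120$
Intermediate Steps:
$o = 5$ ($o = 2 + 3 = 5$)
$F = -28$ ($F = -3 + 5 \left(-5\right) = -3 - 25 = -28$)
$\left(-42 + F\right) \left(-16\right) = \left(-42 - 28\right) \left(-16\right) = \left(-70\right) \left(-16\right) = 1120$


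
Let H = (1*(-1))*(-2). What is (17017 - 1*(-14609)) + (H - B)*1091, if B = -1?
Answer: 34899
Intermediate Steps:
H = 2 (H = -1*(-2) = 2)
(17017 - 1*(-14609)) + (H - B)*1091 = (17017 - 1*(-14609)) + (2 - 1*(-1))*1091 = (17017 + 14609) + (2 + 1)*1091 = 31626 + 3*1091 = 31626 + 3273 = 34899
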